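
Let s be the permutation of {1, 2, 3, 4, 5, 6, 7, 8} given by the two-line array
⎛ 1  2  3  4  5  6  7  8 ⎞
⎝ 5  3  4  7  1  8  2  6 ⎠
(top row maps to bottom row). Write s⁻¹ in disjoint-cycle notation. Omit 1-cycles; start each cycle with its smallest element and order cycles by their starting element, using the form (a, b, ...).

(1, 5)(2, 7, 4, 3)(6, 8)

The cycle decomposition of s is (1, 5)(2, 3, 4, 7)(6, 8).
Reversing each cycle (and rotating so the smallest element leads) gives s⁻¹ = (1, 5)(2, 7, 4, 3)(6, 8).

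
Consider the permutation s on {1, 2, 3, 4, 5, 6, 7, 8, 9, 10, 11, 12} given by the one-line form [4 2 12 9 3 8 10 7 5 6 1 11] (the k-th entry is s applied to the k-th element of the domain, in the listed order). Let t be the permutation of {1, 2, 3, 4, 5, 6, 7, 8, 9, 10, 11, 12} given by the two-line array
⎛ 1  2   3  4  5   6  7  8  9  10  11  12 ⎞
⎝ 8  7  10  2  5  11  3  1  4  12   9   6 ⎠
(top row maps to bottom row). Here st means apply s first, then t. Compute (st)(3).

6

(st)(3) = t(s(3)). s(3) = 12, then t(12) = 6. So (st)(3) = 6.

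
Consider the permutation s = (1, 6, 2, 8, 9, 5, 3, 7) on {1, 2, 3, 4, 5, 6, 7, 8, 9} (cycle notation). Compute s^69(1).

5

1 lies in the 8-cycle (1, 6, 2, 8, 9, 5, 3, 7).
On an 8-cycle, s^8 is the identity, so s^69 = s^5 there (69 ≡ 5 mod 8).
Stepping 5 places around the cycle: 1 → 6 → 2 → 8 → 9 → 5.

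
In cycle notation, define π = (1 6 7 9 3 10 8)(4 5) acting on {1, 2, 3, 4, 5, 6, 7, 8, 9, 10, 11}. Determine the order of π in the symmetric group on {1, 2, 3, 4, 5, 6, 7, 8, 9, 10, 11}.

14

The cycle type of π is (7, 2, 1, 1).
The order of π is the least common multiple of its cycle lengths: lcm(7, 2) = 14.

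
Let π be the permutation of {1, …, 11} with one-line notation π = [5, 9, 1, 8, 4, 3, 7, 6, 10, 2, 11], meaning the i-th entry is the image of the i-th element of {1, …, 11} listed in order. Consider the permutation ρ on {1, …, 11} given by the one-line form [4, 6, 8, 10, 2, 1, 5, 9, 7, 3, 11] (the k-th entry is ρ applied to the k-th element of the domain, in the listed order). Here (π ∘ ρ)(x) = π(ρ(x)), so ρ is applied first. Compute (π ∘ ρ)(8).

(π ∘ ρ)(8) = π(ρ(8)). ρ(8) = 9, then π(9) = 10. So (π ∘ ρ)(8) = 10.

10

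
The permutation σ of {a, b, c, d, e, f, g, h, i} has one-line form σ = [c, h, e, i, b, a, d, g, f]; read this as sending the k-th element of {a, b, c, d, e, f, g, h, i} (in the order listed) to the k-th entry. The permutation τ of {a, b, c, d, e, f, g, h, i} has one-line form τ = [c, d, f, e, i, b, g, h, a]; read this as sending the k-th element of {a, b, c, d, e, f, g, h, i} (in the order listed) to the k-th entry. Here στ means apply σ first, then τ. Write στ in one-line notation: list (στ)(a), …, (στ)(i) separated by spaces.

f h i a d c e g b

Chase each element through σ then τ: a → c → f; b → h → h; c → e → i; d → i → a; e → b → d; f → a → c; g → d → e; h → g → g; i → f → b.
So στ in one-line form is f h i a d c e g b.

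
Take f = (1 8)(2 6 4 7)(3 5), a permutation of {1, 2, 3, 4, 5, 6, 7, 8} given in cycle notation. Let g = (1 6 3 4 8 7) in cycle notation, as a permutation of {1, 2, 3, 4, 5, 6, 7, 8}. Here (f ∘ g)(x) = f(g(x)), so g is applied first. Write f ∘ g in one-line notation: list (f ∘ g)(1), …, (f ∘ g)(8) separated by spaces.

Chase each element through g then f: 1 → 6 → 4; 2 → 2 → 6; 3 → 4 → 7; 4 → 8 → 1; 5 → 5 → 3; 6 → 3 → 5; 7 → 1 → 8; 8 → 7 → 2.
So f ∘ g in one-line form is 4 6 7 1 3 5 8 2.

4 6 7 1 3 5 8 2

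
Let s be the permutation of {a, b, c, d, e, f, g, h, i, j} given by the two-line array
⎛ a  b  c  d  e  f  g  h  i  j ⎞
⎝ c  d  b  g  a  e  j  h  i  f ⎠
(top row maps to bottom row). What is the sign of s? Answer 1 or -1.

-1

In disjoint-cycle form the cycle lengths are 8, 1, 1.
A cycle of length ℓ contributes ℓ−1 transpositions, so s is a product of 7 transpositions — odd.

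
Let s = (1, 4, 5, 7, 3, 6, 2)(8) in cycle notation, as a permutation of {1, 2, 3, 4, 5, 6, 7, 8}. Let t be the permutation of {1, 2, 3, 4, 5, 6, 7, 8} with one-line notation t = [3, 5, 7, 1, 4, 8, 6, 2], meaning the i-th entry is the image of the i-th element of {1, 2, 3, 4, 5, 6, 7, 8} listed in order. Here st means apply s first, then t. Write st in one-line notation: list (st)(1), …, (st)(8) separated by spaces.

(st)(x) = t(s(x)). Computing each image: t(s(1)) = t(4) = 1, t(s(2)) = t(1) = 3, t(s(3)) = t(6) = 8, t(s(4)) = t(5) = 4, t(s(5)) = t(7) = 6, t(s(6)) = t(2) = 5, t(s(7)) = t(3) = 7, t(s(8)) = t(8) = 2.
Hence st = [1 3 8 4 6 5 7 2].

1 3 8 4 6 5 7 2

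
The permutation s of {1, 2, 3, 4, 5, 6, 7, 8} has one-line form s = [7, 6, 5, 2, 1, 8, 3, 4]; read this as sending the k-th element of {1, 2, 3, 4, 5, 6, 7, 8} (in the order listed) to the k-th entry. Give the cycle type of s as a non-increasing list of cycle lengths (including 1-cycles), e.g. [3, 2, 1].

The disjoint cycles are (1, 7, 3, 5)(2, 6, 8, 4), with lengths 4, 4 in non-increasing order.

[4, 4]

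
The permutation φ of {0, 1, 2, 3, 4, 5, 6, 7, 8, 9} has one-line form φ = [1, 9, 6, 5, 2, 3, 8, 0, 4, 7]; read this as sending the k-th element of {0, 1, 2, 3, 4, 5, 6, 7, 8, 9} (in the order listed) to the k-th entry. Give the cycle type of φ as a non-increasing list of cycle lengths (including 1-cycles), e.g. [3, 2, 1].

The disjoint cycles are (0, 1, 9, 7)(2, 6, 8, 4)(3, 5), with lengths 4, 4, 2 in non-increasing order.

[4, 4, 2]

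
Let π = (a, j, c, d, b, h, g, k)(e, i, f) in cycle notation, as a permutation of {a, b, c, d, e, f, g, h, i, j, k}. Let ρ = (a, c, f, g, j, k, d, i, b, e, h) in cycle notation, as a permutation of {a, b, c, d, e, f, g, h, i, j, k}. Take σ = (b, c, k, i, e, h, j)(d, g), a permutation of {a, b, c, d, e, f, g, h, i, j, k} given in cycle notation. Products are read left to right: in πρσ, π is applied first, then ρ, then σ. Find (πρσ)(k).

k

Apply the permutations in order: π(k) = a, then ρ(a) = c, then σ(c) = k. So (πρσ)(k) = k.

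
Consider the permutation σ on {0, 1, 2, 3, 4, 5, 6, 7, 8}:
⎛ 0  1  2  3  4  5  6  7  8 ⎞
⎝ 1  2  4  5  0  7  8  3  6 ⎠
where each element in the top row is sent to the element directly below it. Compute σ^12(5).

Tracing 5 → 7 → … returns to 5 after 3 steps, so 5 lies in a 3-cycle (3, 5, 7).
On a 3-cycle, σ^3 is the identity, so σ^12 = σ^0 there (12 ≡ 0 mod 3).
So σ^12(5) = 5.

5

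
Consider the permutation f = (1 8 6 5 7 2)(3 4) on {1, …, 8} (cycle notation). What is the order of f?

The cycle type of f is (6, 2).
Since disjoint cycles commute, ord(f) = lcm(6, 2) = 6.

6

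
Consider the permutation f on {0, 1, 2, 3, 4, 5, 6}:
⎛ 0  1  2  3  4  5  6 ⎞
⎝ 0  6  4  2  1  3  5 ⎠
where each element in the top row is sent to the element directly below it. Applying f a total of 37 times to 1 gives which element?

Tracing 1 → 6 → … returns to 1 after 6 steps, so 1 lies in a 6-cycle (1, 6, 5, 3, 2, 4).
Powers repeat with period 6 on this cycle, and 37 mod 6 = 1, so f^37(1) = f^1(1).
Advancing 1 step from 1: 1 → 6.

6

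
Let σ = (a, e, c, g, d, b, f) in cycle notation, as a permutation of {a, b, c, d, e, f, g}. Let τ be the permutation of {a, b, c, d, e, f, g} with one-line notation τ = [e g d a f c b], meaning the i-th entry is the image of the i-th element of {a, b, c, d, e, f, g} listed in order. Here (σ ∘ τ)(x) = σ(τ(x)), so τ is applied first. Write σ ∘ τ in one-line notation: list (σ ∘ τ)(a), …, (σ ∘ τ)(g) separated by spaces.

(σ ∘ τ)(x) = σ(τ(x)). Computing each image: σ(τ(a)) = σ(e) = c, σ(τ(b)) = σ(g) = d, σ(τ(c)) = σ(d) = b, σ(τ(d)) = σ(a) = e, σ(τ(e)) = σ(f) = a, σ(τ(f)) = σ(c) = g, σ(τ(g)) = σ(b) = f.
Hence σ ∘ τ = [c d b e a g f].

c d b e a g f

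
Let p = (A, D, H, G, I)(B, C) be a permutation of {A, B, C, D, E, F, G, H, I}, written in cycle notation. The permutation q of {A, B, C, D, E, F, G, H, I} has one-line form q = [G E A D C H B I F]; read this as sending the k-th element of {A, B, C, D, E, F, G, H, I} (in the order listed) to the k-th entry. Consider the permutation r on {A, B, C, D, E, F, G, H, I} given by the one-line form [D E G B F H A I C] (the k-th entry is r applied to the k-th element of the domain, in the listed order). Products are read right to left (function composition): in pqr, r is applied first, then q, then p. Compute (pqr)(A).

H

Apply the permutations in order: r(A) = D, then q(D) = D, then p(D) = H. So (pqr)(A) = H.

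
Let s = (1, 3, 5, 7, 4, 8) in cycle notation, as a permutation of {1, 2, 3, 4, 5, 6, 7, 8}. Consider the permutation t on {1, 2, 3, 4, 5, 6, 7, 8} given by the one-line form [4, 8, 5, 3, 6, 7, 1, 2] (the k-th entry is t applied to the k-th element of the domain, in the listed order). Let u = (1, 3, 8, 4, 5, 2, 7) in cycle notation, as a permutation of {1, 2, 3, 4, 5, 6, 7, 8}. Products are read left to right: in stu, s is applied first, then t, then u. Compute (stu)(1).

Apply the permutations in order: s(1) = 3, then t(3) = 5, then u(5) = 2. So (stu)(1) = 2.

2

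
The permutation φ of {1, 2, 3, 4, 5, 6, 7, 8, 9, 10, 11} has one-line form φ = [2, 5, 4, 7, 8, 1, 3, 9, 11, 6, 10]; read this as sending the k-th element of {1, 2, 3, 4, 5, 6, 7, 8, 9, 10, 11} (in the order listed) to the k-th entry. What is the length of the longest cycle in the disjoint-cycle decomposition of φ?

8

Decomposing into disjoint cycles gives (1 2 5 8 9 11 10 6)(3 4 7); the longest has length 8.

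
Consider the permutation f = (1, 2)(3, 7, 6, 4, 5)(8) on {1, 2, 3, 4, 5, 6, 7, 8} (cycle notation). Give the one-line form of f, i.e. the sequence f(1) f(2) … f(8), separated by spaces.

Each element maps to the next entry in its cycle (wrapping to the front): 1→2, 2→1, 3→7, 4→5, 5→3, 6→4, 7→6, 8→8.
Listing these in domain order gives 2 1 7 5 3 4 6 8.

2 1 7 5 3 4 6 8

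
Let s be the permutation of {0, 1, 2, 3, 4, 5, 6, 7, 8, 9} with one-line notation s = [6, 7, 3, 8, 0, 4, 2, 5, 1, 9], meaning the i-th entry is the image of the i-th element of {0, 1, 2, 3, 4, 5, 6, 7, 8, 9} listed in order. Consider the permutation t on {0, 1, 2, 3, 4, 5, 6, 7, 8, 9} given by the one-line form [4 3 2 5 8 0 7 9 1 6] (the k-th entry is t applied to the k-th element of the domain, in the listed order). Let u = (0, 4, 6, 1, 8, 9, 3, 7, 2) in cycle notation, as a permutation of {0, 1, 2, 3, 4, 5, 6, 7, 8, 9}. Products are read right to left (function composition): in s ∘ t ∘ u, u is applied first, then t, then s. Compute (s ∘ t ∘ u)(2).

0

(s ∘ t ∘ u)(2) = s(t(u(2))). u(2) = 0, then t(0) = 4, then s(4) = 0, so the result is 0.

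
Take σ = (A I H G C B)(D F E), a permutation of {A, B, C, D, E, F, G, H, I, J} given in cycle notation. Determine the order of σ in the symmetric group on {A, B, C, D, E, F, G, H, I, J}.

The disjoint cycles have lengths 6, 3, 1.
Since disjoint cycles commute, ord(σ) = lcm(6, 3) = 6.

6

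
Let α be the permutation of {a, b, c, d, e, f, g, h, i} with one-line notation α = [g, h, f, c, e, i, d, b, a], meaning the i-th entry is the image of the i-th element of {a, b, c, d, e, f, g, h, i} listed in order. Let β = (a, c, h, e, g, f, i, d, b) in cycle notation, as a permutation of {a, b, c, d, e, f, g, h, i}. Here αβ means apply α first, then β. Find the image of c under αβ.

α(c) = f, then β(f) = i; composing gives (αβ)(c) = i.

i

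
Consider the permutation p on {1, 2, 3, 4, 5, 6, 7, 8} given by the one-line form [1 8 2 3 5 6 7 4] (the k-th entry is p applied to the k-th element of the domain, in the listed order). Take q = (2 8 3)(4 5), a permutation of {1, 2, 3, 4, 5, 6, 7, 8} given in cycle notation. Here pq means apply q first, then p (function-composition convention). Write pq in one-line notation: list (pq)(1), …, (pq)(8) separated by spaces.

1 4 8 5 3 6 7 2

(pq)(x) = p(q(x)). Computing each image: p(q(1)) = p(1) = 1, p(q(2)) = p(8) = 4, p(q(3)) = p(2) = 8, p(q(4)) = p(5) = 5, p(q(5)) = p(4) = 3, p(q(6)) = p(6) = 6, p(q(7)) = p(7) = 7, p(q(8)) = p(3) = 2.
Hence pq = [1 4 8 5 3 6 7 2].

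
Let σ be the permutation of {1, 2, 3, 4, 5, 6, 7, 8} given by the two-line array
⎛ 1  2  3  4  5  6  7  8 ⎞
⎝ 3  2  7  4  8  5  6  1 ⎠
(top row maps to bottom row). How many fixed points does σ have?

The fixed points (elements with σ(x) = x) are {2, 4}, so there are 2.

2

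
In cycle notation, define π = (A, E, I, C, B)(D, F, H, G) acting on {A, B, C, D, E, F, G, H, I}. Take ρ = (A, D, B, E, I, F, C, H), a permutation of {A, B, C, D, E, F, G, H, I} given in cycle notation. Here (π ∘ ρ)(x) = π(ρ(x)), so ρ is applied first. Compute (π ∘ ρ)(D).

A

ρ(D) = B, then π(B) = A; composing gives (π ∘ ρ)(D) = A.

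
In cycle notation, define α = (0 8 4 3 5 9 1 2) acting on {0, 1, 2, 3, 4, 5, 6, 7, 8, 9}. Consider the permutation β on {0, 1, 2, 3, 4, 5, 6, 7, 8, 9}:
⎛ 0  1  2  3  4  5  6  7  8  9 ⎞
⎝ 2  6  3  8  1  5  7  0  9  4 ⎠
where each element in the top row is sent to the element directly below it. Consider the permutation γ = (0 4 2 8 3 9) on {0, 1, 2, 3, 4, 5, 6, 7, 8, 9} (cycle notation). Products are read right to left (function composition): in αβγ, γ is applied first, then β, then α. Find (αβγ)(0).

2

(αβγ)(0) = α(β(γ(0))). γ(0) = 4, then β(4) = 1, then α(1) = 2, so the result is 2.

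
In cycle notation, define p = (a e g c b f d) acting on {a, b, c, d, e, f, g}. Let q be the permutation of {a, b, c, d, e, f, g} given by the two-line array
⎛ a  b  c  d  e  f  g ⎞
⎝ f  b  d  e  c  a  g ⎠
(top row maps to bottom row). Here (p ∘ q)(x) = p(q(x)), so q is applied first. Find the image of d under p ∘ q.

g

(p ∘ q)(d) = p(q(d)). q(d) = e, then p(e) = g. So (p ∘ q)(d) = g.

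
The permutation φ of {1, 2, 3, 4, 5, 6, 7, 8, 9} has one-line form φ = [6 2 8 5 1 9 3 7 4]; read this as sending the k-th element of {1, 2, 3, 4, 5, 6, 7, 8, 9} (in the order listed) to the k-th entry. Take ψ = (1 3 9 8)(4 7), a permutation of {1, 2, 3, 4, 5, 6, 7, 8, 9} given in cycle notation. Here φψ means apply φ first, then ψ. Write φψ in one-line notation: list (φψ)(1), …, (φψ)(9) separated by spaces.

(φψ)(x) = ψ(φ(x)). Computing each image: ψ(φ(1)) = ψ(6) = 6, ψ(φ(2)) = ψ(2) = 2, ψ(φ(3)) = ψ(8) = 1, ψ(φ(4)) = ψ(5) = 5, ψ(φ(5)) = ψ(1) = 3, ψ(φ(6)) = ψ(9) = 8, ψ(φ(7)) = ψ(3) = 9, ψ(φ(8)) = ψ(7) = 4, ψ(φ(9)) = ψ(4) = 7.
Hence φψ = [6 2 1 5 3 8 9 4 7].

6 2 1 5 3 8 9 4 7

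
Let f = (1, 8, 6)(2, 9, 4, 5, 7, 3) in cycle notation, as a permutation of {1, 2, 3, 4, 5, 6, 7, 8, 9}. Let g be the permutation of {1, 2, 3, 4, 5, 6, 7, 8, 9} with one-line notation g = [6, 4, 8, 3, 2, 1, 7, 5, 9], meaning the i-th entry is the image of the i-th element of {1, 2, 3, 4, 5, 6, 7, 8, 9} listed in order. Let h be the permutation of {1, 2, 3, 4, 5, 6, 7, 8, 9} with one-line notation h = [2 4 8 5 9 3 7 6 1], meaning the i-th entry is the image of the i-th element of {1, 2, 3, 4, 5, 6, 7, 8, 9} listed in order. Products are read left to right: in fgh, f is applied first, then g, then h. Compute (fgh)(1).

(fgh)(1) = h(g(f(1))). f(1) = 8, then g(8) = 5, then h(5) = 9, so the result is 9.

9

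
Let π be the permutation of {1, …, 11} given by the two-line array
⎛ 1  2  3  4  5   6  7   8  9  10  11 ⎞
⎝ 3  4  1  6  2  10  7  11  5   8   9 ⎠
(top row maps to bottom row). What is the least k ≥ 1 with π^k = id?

Writing π as disjoint cycles, the cycle lengths are 8, 2, 1.
The order is lcm(8, 2) = 8.

8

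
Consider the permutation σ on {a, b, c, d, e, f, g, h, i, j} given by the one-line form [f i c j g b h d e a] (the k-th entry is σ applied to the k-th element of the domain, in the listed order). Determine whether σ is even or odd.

In disjoint-cycle form the cycle lengths are 9, 1.
A cycle is odd iff its length is even; σ has 0 even-length cycles, so sgn(σ) = (−1)^0 and σ is even.

even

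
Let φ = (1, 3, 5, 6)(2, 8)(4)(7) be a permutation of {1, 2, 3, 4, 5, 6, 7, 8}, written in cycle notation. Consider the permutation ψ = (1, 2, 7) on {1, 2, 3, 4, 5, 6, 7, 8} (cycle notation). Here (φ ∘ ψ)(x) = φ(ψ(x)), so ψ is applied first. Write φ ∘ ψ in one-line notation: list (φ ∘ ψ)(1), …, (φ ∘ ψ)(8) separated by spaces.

8 7 5 4 6 1 3 2

For each element, apply ψ then φ: 1 → 2 → 8; 2 → 7 → 7; 3 → 3 → 5; 4 → 4 → 4; 5 → 5 → 6; 6 → 6 → 1; 7 → 1 → 3; 8 → 8 → 2.
So φ ∘ ψ in one-line form is 8 7 5 4 6 1 3 2.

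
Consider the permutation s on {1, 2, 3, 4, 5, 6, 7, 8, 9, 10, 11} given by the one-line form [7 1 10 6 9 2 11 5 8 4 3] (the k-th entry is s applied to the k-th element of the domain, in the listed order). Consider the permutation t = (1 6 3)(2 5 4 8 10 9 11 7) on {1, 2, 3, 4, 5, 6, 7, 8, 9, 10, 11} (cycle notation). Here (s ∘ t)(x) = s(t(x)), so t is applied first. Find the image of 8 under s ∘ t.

t(8) = 10, then s(10) = 4; composing gives (s ∘ t)(8) = 4.

4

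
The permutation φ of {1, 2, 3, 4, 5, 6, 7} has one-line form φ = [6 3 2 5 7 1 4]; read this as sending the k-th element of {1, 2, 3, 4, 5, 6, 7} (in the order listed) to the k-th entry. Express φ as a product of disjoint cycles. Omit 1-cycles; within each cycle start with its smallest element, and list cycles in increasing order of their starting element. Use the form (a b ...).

(1 6)(2 3)(4 5 7)

From 1: 1 → 6 → 1, closing the cycle (1 6).
Repeating from the next unused element and collecting all non-trivial cycles gives (1 6)(2 3)(4 5 7).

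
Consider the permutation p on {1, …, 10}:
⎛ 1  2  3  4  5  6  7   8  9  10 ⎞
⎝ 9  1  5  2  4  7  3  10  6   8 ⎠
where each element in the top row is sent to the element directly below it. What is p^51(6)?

Tracing 6 → 7 → … returns to 6 after 8 steps, so 6 lies in an 8-cycle (1 9 6 7 3 5 4 2).
Powers repeat with period 8 on this cycle, and 51 mod 8 = 3, so p^51(6) = p^3(6).
Stepping 3 places around the cycle: 6 → 7 → 3 → 5.

5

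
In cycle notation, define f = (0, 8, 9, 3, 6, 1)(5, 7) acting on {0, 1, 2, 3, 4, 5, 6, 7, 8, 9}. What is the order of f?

6

The cycle type of f is (6, 2, 1, 1).
The order is lcm(6, 2) = 6.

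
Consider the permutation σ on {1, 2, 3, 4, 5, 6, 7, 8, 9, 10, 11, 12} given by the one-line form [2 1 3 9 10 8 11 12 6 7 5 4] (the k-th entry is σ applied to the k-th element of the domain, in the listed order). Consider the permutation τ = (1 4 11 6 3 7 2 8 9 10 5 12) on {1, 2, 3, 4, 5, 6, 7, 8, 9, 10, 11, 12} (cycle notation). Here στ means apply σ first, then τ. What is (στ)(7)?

6

(στ)(7) = τ(σ(7)). σ(7) = 11, then τ(11) = 6. So (στ)(7) = 6.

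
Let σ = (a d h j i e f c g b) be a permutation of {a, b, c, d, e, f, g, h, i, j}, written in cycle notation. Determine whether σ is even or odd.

The cycle lengths are 10.
A cycle of length ℓ contributes ℓ−1 transpositions, so σ is a product of 9 transpositions — odd.

odd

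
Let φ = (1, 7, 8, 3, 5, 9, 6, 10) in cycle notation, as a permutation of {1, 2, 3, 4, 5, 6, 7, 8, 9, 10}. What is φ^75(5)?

5 lies in the 8-cycle (1, 7, 8, 3, 5, 9, 6, 10).
On an 8-cycle, φ^8 is the identity, so φ^75 = φ^3 there (75 ≡ 3 mod 8).
Advancing 3 steps from 5: 5 → 9 → 6 → 10.

10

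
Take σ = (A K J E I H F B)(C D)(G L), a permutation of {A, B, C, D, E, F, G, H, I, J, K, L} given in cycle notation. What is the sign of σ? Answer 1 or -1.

The cycle lengths are 8, 2, 2.
A cycle of length ℓ contributes ℓ−1 transpositions, so σ is a product of 7 + 1 + 1 = 9 transpositions — odd.

-1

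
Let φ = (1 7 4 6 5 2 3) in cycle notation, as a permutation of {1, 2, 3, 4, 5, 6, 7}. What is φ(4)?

6

In the cycle (1 7 4 6 5 2 3), 4 is followed by 6, so φ(4) = 6.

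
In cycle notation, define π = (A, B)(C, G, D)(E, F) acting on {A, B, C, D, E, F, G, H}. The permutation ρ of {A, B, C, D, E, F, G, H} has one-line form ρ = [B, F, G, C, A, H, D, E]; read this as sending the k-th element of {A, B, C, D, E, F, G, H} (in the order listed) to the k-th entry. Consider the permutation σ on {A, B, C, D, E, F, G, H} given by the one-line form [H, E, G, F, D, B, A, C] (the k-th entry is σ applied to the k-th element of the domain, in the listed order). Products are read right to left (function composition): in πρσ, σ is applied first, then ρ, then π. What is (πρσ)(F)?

E

Apply the permutations in order: σ(F) = B, then ρ(B) = F, then π(F) = E. So (πρσ)(F) = E.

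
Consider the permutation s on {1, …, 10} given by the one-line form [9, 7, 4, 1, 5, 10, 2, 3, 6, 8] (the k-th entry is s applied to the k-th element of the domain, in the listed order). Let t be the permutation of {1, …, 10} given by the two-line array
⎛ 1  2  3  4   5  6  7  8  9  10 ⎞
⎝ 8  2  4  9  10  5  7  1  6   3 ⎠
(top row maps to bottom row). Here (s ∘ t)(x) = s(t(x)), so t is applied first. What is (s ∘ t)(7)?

2

First apply t: t(7) = 7, then s(7) = 2. Thus (s ∘ t)(7) = 2.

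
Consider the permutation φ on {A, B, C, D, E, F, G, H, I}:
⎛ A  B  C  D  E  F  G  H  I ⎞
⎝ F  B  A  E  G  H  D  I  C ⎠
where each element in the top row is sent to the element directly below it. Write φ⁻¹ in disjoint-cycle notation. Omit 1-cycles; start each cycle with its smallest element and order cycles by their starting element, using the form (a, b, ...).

The cycle decomposition of φ is (A, F, H, I, C)(D, E, G).
The inverse reverses every cycle; in canonical form, φ⁻¹ = (A, C, I, H, F)(D, G, E).

(A, C, I, H, F)(D, G, E)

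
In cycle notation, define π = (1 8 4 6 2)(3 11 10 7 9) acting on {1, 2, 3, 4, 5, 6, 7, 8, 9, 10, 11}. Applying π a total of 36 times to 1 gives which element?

8

1 lies in the 5-cycle (1 8 4 6 2).
Since the cycle has length 5, π^36 acts on it the same as π^1 (36 mod 5 = 1).
Stepping 1 place around the cycle: 1 → 8.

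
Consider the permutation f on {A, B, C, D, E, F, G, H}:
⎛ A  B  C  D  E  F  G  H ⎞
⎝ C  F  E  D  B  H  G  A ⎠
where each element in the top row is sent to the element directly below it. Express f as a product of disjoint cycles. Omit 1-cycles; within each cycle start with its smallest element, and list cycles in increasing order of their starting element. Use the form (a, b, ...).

(A, C, E, B, F, H)

From A: A → C → E → B → F → H → A, closing the cycle (A, C, E, B, F, H).
Repeating from the next unused element and collecting all non-trivial cycles gives (A, C, E, B, F, H).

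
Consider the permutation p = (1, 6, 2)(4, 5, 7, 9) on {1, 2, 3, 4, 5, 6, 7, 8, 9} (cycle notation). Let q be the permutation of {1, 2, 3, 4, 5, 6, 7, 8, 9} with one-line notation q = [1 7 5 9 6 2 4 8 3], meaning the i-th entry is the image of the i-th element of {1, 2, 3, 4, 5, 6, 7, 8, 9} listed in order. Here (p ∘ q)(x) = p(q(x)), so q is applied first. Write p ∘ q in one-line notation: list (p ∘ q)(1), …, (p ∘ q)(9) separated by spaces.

6 9 7 4 2 1 5 8 3

Chase each element through q then p: 1 → 1 → 6; 2 → 7 → 9; 3 → 5 → 7; 4 → 9 → 4; 5 → 6 → 2; 6 → 2 → 1; 7 → 4 → 5; 8 → 8 → 8; 9 → 3 → 3.
So p ∘ q in one-line form is 6 9 7 4 2 1 5 8 3.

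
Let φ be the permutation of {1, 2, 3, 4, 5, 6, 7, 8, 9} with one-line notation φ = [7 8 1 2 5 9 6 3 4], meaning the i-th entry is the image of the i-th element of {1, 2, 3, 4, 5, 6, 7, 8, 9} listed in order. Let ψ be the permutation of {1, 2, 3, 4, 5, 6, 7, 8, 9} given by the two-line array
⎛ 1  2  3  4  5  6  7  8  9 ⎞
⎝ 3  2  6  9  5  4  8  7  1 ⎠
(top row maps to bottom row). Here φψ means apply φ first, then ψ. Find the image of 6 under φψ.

1

φ(6) = 9, then ψ(9) = 1; composing gives (φψ)(6) = 1.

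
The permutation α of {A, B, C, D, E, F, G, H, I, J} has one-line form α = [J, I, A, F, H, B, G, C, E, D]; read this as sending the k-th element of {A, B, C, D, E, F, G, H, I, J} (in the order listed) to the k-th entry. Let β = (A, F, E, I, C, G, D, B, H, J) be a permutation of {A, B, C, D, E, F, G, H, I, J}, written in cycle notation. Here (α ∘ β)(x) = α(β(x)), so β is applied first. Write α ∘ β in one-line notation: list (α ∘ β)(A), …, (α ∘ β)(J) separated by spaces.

(α ∘ β)(x) = α(β(x)). Computing each image: α(β(A)) = α(F) = B, α(β(B)) = α(H) = C, α(β(C)) = α(G) = G, α(β(D)) = α(B) = I, α(β(E)) = α(I) = E, α(β(F)) = α(E) = H, α(β(G)) = α(D) = F, α(β(H)) = α(J) = D, α(β(I)) = α(C) = A, α(β(J)) = α(A) = J.
Hence α ∘ β = [B C G I E H F D A J].

B C G I E H F D A J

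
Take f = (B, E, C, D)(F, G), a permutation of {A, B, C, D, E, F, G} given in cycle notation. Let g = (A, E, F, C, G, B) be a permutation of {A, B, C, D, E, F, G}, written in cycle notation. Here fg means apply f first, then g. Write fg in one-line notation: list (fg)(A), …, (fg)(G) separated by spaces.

(fg)(x) = g(f(x)). Computing each image: g(f(A)) = g(A) = E, g(f(B)) = g(E) = F, g(f(C)) = g(D) = D, g(f(D)) = g(B) = A, g(f(E)) = g(C) = G, g(f(F)) = g(G) = B, g(f(G)) = g(F) = C.
Hence fg = [E F D A G B C].

E F D A G B C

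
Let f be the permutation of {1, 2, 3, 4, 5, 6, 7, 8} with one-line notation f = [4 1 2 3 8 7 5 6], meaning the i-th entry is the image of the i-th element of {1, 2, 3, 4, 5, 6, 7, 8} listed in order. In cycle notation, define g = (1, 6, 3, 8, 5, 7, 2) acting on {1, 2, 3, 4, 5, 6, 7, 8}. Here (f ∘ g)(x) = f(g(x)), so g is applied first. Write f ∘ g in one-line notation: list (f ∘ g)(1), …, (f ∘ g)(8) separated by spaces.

7 4 6 3 5 2 1 8

(f ∘ g)(x) = f(g(x)). Computing each image: f(g(1)) = f(6) = 7, f(g(2)) = f(1) = 4, f(g(3)) = f(8) = 6, f(g(4)) = f(4) = 3, f(g(5)) = f(7) = 5, f(g(6)) = f(3) = 2, f(g(7)) = f(2) = 1, f(g(8)) = f(5) = 8.
Hence f ∘ g = [7 4 6 3 5 2 1 8].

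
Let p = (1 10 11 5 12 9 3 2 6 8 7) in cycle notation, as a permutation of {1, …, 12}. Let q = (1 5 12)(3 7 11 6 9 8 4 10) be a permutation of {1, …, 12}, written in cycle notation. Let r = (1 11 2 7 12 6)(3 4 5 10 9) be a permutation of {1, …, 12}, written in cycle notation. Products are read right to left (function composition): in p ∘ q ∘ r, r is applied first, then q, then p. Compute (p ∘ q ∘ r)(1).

8

Chase 1: r(1) = 11; q(11) = 6; p(6) = 8. Hence (p ∘ q ∘ r)(1) = 8.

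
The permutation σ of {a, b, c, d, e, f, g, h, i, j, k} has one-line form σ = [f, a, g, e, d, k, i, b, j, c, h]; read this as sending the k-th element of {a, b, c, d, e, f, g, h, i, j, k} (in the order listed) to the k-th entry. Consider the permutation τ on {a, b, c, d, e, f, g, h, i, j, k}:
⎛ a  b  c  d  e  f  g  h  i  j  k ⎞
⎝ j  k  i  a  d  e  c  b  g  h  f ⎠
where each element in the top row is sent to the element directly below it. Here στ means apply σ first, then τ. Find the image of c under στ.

c

σ(c) = g, then τ(g) = c; composing gives (στ)(c) = c.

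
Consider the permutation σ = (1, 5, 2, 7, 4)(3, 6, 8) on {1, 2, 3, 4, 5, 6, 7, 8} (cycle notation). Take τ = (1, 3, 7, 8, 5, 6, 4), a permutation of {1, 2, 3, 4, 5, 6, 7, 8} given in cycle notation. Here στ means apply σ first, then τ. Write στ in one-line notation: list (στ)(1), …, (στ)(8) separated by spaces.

Chase each element through σ then τ: 1 → 5 → 6; 2 → 7 → 8; 3 → 6 → 4; 4 → 1 → 3; 5 → 2 → 2; 6 → 8 → 5; 7 → 4 → 1; 8 → 3 → 7.
Collecting the images, στ = [6 8 4 3 2 5 1 7].

6 8 4 3 2 5 1 7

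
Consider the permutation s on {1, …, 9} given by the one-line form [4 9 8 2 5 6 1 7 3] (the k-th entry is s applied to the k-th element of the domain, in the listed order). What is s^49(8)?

8

Tracing 8 → 7 → … returns to 8 after 7 steps, so 8 lies in a 7-cycle (1, 4, 2, 9, 3, 8, 7).
Powers repeat with period 7 on this cycle, and 49 mod 7 = 0, so s^49(8) = s^0(8).
So s^49(8) = 8.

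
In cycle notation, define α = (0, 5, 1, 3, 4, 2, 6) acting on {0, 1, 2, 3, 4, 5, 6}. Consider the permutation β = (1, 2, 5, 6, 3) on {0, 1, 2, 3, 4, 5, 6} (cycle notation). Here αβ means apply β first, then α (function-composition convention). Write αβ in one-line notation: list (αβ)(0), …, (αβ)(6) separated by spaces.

(αβ)(x) = α(β(x)). Computing each image: α(β(0)) = α(0) = 5, α(β(1)) = α(2) = 6, α(β(2)) = α(5) = 1, α(β(3)) = α(1) = 3, α(β(4)) = α(4) = 2, α(β(5)) = α(6) = 0, α(β(6)) = α(3) = 4.
Hence αβ = [5 6 1 3 2 0 4].

5 6 1 3 2 0 4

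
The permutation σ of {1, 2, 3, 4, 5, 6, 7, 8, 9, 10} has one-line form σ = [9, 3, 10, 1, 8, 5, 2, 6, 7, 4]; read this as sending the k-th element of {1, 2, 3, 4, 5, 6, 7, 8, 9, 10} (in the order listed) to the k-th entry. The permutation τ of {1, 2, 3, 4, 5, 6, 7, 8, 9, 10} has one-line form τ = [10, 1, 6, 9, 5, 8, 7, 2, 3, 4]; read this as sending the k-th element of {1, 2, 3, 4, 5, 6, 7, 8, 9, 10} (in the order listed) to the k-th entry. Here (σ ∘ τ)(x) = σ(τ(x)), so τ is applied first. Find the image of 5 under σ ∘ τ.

τ(5) = 5, then σ(5) = 8; composing gives (σ ∘ τ)(5) = 8.

8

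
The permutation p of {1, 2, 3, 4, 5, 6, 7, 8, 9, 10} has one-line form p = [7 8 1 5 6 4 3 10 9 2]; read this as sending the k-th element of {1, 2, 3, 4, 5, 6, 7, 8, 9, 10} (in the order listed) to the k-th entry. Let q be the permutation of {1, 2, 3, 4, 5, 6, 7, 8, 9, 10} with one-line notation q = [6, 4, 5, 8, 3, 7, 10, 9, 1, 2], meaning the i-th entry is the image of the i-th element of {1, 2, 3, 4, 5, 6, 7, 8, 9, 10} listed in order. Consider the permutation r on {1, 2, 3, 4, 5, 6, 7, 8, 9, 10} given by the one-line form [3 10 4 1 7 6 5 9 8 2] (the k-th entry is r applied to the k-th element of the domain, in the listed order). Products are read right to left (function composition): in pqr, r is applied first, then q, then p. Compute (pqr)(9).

Apply the permutations in order: r(9) = 8, then q(8) = 9, then p(9) = 9. So (pqr)(9) = 9.

9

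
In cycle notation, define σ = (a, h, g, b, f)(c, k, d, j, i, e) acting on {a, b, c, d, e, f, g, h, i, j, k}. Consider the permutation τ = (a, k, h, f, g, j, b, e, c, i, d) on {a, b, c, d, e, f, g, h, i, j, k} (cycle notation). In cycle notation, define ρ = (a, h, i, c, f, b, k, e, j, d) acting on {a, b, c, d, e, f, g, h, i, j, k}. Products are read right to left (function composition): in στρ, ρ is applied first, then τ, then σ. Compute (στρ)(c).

Apply the permutations in order: ρ(c) = f, then τ(f) = g, then σ(g) = b. So (στρ)(c) = b.

b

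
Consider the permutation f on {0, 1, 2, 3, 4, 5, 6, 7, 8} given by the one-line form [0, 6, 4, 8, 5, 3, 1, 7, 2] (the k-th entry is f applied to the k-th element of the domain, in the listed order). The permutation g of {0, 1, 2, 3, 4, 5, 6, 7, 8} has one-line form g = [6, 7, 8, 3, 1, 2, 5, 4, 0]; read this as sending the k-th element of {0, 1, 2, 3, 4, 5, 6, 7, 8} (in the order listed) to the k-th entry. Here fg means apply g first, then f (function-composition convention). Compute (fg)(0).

1

(fg)(0) = f(g(0)). g(0) = 6, then f(6) = 1. So (fg)(0) = 1.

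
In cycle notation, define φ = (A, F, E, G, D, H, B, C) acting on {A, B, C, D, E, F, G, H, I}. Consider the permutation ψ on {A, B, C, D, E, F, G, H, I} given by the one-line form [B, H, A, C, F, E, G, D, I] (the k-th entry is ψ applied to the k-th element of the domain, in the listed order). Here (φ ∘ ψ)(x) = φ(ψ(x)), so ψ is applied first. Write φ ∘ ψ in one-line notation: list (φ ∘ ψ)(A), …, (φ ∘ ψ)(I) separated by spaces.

C B F A E G D H I

(φ ∘ ψ)(x) = φ(ψ(x)). Computing each image: φ(ψ(A)) = φ(B) = C, φ(ψ(B)) = φ(H) = B, φ(ψ(C)) = φ(A) = F, φ(ψ(D)) = φ(C) = A, φ(ψ(E)) = φ(F) = E, φ(ψ(F)) = φ(E) = G, φ(ψ(G)) = φ(G) = D, φ(ψ(H)) = φ(D) = H, φ(ψ(I)) = φ(I) = I.
Hence φ ∘ ψ = [C B F A E G D H I].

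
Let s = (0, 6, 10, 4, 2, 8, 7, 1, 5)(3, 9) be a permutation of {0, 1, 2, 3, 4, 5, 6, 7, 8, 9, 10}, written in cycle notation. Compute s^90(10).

10 lies in the 9-cycle (0, 6, 10, 4, 2, 8, 7, 1, 5).
Since the cycle has length 9, s^90 acts on it the same as s^0 (90 mod 9 = 0).
So s^90(10) = 10.

10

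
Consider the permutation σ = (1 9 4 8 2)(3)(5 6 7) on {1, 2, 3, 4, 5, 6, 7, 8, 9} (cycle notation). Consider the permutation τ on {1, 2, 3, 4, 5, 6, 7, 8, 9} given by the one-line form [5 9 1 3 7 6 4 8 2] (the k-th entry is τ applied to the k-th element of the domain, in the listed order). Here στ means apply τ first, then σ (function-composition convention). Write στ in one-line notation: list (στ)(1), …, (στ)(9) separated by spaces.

6 4 9 3 5 7 8 2 1

Chase each element through τ then σ: 1 → 5 → 6; 2 → 9 → 4; 3 → 1 → 9; 4 → 3 → 3; 5 → 7 → 5; 6 → 6 → 7; 7 → 4 → 8; 8 → 8 → 2; 9 → 2 → 1.
So στ in one-line form is 6 4 9 3 5 7 8 2 1.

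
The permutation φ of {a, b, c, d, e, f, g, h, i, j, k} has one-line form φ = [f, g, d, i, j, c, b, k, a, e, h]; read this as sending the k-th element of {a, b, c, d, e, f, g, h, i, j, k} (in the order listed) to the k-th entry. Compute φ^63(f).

Tracing f → c → … returns to f after 5 steps, so f lies in a 5-cycle (a, f, c, d, i).
Since the cycle has length 5, φ^63 acts on it the same as φ^3 (63 mod 5 = 3).
Stepping 3 places around the cycle: f → c → d → i.

i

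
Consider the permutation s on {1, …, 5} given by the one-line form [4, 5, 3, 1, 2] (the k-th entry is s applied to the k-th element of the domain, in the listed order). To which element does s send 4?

1

4 is element number 4 of the domain, and entry number 4 of the one-line form is 1, so s(4) = 1.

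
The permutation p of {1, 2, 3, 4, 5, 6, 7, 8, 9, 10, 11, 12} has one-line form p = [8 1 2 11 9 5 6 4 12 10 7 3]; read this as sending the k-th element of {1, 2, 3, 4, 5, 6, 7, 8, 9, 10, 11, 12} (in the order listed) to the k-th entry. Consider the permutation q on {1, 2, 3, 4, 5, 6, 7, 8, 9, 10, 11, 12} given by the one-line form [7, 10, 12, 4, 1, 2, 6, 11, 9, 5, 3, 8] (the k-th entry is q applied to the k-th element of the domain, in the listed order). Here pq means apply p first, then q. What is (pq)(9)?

8

First apply p: p(9) = 12, then q(12) = 8. Thus (pq)(9) = 8.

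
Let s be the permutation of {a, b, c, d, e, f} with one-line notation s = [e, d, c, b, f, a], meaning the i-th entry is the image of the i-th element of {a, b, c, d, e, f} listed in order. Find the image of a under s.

e

a is element number 1 of the domain, and entry number 1 of the one-line form is e, so s(a) = e.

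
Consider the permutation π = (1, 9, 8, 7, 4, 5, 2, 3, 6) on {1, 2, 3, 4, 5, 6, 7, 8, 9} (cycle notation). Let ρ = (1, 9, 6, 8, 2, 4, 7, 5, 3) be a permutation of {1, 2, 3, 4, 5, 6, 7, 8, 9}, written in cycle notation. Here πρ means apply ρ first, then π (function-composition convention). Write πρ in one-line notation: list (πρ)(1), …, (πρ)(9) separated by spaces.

Chase each element through ρ then π: 1 → 9 → 8; 2 → 4 → 5; 3 → 1 → 9; 4 → 7 → 4; 5 → 3 → 6; 6 → 8 → 7; 7 → 5 → 2; 8 → 2 → 3; 9 → 6 → 1.
So πρ in one-line form is 8 5 9 4 6 7 2 3 1.

8 5 9 4 6 7 2 3 1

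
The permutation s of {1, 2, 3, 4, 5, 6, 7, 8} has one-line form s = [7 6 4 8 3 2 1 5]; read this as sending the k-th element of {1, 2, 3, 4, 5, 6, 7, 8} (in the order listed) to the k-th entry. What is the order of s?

4

Decomposing into disjoint cycles gives cycle lengths 4, 2, 2.
The order of s is the least common multiple of its cycle lengths: lcm(4, 2, 2) = 4.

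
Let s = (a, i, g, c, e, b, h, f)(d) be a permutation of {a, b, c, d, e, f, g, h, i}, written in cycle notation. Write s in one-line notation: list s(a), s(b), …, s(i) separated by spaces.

i h e d b a c f g

Each element maps to the next entry in its cycle (wrapping to the front): a↦i, b↦h, c↦e, d↦d, e↦b, f↦a, g↦c, h↦f, i↦g.
So the one-line form is i h e d b a c f g.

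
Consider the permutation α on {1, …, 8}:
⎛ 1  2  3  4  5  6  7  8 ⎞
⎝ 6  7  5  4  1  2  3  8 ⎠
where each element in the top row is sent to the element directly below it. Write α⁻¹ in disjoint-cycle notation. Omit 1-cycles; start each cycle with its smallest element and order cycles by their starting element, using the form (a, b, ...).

(1, 5, 3, 7, 2, 6)

The cycle decomposition of α is (1, 6, 2, 7, 3, 5).
Reversing each cycle (and rotating so the smallest element leads) gives α⁻¹ = (1, 5, 3, 7, 2, 6).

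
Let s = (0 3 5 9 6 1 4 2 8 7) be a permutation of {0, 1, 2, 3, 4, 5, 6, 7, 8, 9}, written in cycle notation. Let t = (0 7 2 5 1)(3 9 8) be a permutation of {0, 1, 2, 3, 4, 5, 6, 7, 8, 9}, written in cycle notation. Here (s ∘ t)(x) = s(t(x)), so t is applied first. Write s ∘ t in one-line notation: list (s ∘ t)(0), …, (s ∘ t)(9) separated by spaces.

0 3 9 6 2 4 1 8 5 7

(s ∘ t)(x) = s(t(x)). Computing each image: s(t(0)) = s(7) = 0, s(t(1)) = s(0) = 3, s(t(2)) = s(5) = 9, s(t(3)) = s(9) = 6, s(t(4)) = s(4) = 2, s(t(5)) = s(1) = 4, s(t(6)) = s(6) = 1, s(t(7)) = s(2) = 8, s(t(8)) = s(3) = 5, s(t(9)) = s(8) = 7.
Hence s ∘ t = [0 3 9 6 2 4 1 8 5 7].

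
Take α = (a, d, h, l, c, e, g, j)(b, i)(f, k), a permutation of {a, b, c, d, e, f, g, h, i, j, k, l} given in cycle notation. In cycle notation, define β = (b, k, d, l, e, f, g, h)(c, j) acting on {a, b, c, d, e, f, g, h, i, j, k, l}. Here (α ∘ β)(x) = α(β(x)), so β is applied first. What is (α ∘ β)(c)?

β(c) = j, then α(j) = a; composing gives (α ∘ β)(c) = a.

a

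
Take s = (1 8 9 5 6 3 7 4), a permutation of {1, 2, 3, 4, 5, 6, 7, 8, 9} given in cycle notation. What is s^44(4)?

4 lies in the 8-cycle (1 8 9 5 6 3 7 4).
Powers repeat with period 8 on this cycle, and 44 mod 8 = 4, so s^44(4) = s^4(4).
Advancing 4 steps from 4: 4 → 1 → 8 → 9 → 5.

5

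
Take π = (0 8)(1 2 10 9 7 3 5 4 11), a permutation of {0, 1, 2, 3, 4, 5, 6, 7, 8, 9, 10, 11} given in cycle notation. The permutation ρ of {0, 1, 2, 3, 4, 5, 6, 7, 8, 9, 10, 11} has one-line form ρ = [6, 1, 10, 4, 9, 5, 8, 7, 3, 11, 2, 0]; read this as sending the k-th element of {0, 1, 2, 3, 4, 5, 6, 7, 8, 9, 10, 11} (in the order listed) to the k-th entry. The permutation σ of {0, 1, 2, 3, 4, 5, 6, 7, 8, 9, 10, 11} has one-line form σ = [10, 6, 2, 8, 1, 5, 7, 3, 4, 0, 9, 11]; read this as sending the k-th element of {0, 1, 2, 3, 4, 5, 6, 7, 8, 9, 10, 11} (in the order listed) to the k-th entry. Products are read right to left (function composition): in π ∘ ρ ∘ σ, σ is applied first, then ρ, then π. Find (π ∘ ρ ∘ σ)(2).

9

Chase 2: σ(2) = 2; ρ(2) = 10; π(10) = 9. Hence (π ∘ ρ ∘ σ)(2) = 9.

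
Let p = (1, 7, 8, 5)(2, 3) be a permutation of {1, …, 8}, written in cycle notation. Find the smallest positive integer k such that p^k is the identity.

4

The cycle type of p is (4, 2, 1, 1).
The order of p is the least common multiple of its cycle lengths: lcm(4, 2) = 4.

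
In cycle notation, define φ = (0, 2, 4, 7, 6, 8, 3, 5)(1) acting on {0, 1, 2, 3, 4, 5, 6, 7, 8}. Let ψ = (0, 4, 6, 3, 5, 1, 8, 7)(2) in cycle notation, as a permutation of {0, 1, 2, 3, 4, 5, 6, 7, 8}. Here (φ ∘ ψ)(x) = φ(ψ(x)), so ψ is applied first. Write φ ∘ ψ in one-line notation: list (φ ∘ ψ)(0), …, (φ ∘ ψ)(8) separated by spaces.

7 3 4 0 8 1 5 2 6

(φ ∘ ψ)(x) = φ(ψ(x)). Computing each image: φ(ψ(0)) = φ(4) = 7, φ(ψ(1)) = φ(8) = 3, φ(ψ(2)) = φ(2) = 4, φ(ψ(3)) = φ(5) = 0, φ(ψ(4)) = φ(6) = 8, φ(ψ(5)) = φ(1) = 1, φ(ψ(6)) = φ(3) = 5, φ(ψ(7)) = φ(0) = 2, φ(ψ(8)) = φ(7) = 6.
Hence φ ∘ ψ = [7 3 4 0 8 1 5 2 6].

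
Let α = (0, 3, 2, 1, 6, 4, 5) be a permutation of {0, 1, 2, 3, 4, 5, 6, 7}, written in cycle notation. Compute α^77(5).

5 lies in the 7-cycle (0, 3, 2, 1, 6, 4, 5).
Powers repeat with period 7 on this cycle, and 77 mod 7 = 0, so α^77(5) = α^0(5).
So α^77(5) = 5.

5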